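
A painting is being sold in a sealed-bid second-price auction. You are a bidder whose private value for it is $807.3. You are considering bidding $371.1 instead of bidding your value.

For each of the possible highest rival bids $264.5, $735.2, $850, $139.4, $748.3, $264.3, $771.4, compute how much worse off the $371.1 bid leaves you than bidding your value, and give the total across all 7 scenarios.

$167

The deviation costs you only when the competing bid falls strictly between $371.1 and $807.3; elsewhere both bids give the same outcome.
$264.5: outcomes coincide → loss $0.
$735.2: truthful payoff $72.1, deviation payoff $0 → loss $72.1.
$850: outcomes coincide → loss $0.
$139.4: outcomes coincide → loss $0.
$748.3: truthful payoff $59, deviation payoff $0 → loss $59.
$264.3: outcomes coincide → loss $0.
$771.4: truthful payoff $35.9, deviation payoff $0 → loss $35.9.
Total loss = $72.1 + $59 + $35.9 = $167.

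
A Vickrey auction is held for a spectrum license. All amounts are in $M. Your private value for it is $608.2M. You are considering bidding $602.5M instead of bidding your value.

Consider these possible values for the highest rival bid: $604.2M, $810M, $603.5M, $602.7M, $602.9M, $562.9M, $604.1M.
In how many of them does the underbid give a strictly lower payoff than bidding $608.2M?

5

The deviation hurts exactly when the highest competing bid lies strictly between $602.5M and $608.2M — underbidding then forfeits a profitable win.
$604.2M: inside the interval → strictly worse (loss $4M).
$810M: above both → same outcome either way.
$603.5M: inside the interval → strictly worse (loss $4.7M).
$602.7M: inside the interval → strictly worse (loss $5.5M).
$602.9M: inside the interval → strictly worse (loss $5.3M).
$562.9M: below both → same outcome either way.
$604.1M: inside the interval → strictly worse (loss $4.1M).
Count: 5.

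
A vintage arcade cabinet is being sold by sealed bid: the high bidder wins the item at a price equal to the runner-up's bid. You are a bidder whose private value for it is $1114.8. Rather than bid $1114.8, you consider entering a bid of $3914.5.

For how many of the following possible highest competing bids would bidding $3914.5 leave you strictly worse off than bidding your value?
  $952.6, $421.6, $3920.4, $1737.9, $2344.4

The deviation hurts exactly when the highest competing bid lies strictly between $1114.8 and $3914.5 — overbidding then wins at a price above your value.
$952.6: below both → same outcome either way.
$421.6: below both → same outcome either way.
$3920.4: above both → same outcome either way.
$1737.9: inside the interval → strictly worse (loss $623.1).
$2344.4: inside the interval → strictly worse (loss $1229.6).
Count: 2.

2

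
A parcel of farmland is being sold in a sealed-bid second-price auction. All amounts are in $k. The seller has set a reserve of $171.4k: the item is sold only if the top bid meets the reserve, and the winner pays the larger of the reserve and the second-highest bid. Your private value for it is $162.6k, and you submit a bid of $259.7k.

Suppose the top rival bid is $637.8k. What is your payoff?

$0k

Your bid $259.7k is below the highest competing bid $637.8k, so you lose. Payoff $0k.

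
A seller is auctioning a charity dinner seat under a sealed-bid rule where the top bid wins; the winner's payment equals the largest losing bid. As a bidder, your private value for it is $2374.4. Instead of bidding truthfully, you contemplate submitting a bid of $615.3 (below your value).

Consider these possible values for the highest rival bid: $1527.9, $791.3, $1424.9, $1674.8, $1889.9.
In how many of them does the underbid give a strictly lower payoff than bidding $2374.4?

The deviation hurts exactly when the highest competing bid lies strictly between $615.3 and $2374.4 — underbidding then forfeits a profitable win.
$1527.9: inside the interval → strictly worse (loss $846.5).
$791.3: inside the interval → strictly worse (loss $1583.1).
$1424.9: inside the interval → strictly worse (loss $949.5).
$1674.8: inside the interval → strictly worse (loss $699.6).
$1889.9: inside the interval → strictly worse (loss $484.5).
Count: 5.

5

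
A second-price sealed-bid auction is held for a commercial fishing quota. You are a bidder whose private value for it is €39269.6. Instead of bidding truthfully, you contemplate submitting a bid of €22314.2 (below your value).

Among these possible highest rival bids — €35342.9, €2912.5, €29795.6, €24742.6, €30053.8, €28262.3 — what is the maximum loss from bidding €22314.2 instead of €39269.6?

€35342.9: truthful gives €3926.7, deviation gives €0 → loss €3926.7.
€2912.5: same outcome either way → loss €0.
€29795.6: truthful gives €9474, deviation gives €0 → loss €9474.
€24742.6: truthful gives €14527, deviation gives €0 → loss €14527.
€30053.8: truthful gives €9215.8, deviation gives €0 → loss €9215.8.
€28262.3: truthful gives €11007.3, deviation gives €0 → loss €11007.3.
Maximum loss: €14527.

€14527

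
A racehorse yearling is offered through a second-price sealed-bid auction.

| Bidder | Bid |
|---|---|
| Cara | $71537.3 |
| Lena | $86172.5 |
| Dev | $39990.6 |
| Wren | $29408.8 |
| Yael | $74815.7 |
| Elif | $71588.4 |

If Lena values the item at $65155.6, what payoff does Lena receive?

−$9660.1

Highest bid: Lena at $86172.5, so Lena wins.
Second-highest bid: Yael at $74815.7 — that is the price the winner pays.
Lena's payoff = value − price = $65155.6 − $74815.7 = −$9660.1.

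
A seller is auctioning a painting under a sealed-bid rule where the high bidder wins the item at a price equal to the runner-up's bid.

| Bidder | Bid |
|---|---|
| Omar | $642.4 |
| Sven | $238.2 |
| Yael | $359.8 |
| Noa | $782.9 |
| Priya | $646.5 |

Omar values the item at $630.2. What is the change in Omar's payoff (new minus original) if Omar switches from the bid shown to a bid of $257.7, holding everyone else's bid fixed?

The highest bid among the other bidders is $782.9; Omar's bid doesn't change that.
Original bid $642.4: Omar is not highest (top rival bid is $782.9); payoff $0.
Alternative bid $257.7: Omar is not highest (top rival bid is $782.9); payoff $0.
Change in payoff = $0 − ($0) = $0.

$0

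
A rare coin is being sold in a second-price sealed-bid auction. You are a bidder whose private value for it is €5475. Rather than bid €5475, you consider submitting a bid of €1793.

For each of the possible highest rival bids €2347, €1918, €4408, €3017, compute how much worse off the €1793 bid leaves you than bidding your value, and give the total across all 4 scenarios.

€10210

The deviation costs you only when the competing bid falls strictly between €1793 and €5475; elsewhere both bids give the same outcome.
€2347: truthful payoff €3128, deviation payoff €0 → loss €3128.
€1918: truthful payoff €3557, deviation payoff €0 → loss €3557.
€4408: truthful payoff €1067, deviation payoff €0 → loss €1067.
€3017: truthful payoff €2458, deviation payoff €0 → loss €2458.
Total loss = €3128 + €3557 + €1067 + €2458 = €10210.
In a second-price auction your bid sets only whether you win, not what you pay, so bidding your true value is weakly dominant.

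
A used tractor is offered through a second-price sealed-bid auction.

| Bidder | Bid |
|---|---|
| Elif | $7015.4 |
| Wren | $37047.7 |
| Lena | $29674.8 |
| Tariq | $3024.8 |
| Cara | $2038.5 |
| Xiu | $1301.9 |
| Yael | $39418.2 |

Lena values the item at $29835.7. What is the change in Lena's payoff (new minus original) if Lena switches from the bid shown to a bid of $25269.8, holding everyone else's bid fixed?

The highest bid among the other bidders is $39418.2; Lena's bid doesn't change that.
Original bid $29674.8: Lena is not highest (top rival bid is $39418.2); payoff $0.
Alternative bid $25269.8: Lena is not highest (top rival bid is $39418.2); payoff $0.
Change in payoff = $0 − ($0) = $0.

$0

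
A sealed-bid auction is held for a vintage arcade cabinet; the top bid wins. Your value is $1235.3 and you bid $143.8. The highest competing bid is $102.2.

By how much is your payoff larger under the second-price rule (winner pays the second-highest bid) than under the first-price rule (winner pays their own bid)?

You have the highest bid, so you win under either rule.
Second-price: pay $102.2 → payoff $1133.1.
First-price: pay your own bid $143.8 → payoff $1091.5.
Difference = $1133.1 − ($1091.5) = $41.6.

$41.6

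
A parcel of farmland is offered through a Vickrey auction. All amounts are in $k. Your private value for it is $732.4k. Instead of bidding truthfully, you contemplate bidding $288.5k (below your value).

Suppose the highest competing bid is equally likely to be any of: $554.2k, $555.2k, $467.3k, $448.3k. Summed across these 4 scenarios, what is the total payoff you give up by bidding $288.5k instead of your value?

$904.6k

The deviation costs you only when the competing bid falls strictly between $288.5k and $732.4k; elsewhere both bids give the same outcome.
$554.2k: truthful payoff $178.2k, deviation payoff $0k → loss $178.2k.
$555.2k: truthful payoff $177.2k, deviation payoff $0k → loss $177.2k.
$467.3k: truthful payoff $265.1k, deviation payoff $0k → loss $265.1k.
$448.3k: truthful payoff $284.1k, deviation payoff $0k → loss $284.1k.
Total loss = $178.2k + $177.2k + $265.1k + $284.1k = $904.6k.
In a second-price auction your bid sets only whether you win, not what you pay, so bidding your true value is weakly dominant.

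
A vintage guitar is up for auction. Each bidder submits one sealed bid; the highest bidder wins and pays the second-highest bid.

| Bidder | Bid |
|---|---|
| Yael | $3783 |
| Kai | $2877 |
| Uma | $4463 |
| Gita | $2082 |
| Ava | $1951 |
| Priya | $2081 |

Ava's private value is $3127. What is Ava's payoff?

Highest bid: Uma at $4463, so Uma wins.
Second-highest bid: Yael at $3783 — that is the price the winner pays.
Ava did not win, so Ava pays nothing and receives nothing: payoff $0.

$0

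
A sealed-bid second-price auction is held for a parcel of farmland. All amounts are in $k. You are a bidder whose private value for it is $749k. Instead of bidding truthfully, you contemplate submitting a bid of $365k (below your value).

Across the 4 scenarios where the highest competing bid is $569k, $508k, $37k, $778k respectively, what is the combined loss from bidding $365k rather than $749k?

The deviation costs you only when the competing bid falls strictly between $365k and $749k; elsewhere both bids give the same outcome.
$569k: truthful payoff $180k, deviation payoff $0k → loss $180k.
$508k: truthful payoff $241k, deviation payoff $0k → loss $241k.
$37k: outcomes coincide → loss $0k.
$778k: outcomes coincide → loss $0k.
Total loss = $180k + $241k = $421k.

$421k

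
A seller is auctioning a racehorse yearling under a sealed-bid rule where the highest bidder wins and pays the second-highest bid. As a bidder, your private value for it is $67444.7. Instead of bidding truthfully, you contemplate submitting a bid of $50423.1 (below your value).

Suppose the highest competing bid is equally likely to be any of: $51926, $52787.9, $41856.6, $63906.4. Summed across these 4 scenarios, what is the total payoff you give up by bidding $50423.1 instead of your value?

$33713.8

The deviation costs you only when the competing bid falls strictly between $50423.1 and $67444.7; elsewhere both bids give the same outcome.
$51926: truthful payoff $15518.7, deviation payoff $0 → loss $15518.7.
$52787.9: truthful payoff $14656.8, deviation payoff $0 → loss $14656.8.
$41856.6: outcomes coincide → loss $0.
$63906.4: truthful payoff $3538.3, deviation payoff $0 → loss $3538.3.
Total loss = $15518.7 + $14656.8 + $3538.3 = $33713.8.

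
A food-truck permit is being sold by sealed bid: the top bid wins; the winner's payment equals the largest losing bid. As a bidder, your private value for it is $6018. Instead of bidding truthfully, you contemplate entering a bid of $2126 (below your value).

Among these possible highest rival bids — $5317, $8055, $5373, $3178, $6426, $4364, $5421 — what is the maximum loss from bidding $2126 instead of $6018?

$5317: truthful gives $701, deviation gives $0 → loss $701.
$8055: same outcome either way → loss $0.
$5373: truthful gives $645, deviation gives $0 → loss $645.
$3178: truthful gives $2840, deviation gives $0 → loss $2840.
$6426: same outcome either way → loss $0.
$4364: truthful gives $1654, deviation gives $0 → loss $1654.
$5421: truthful gives $597, deviation gives $0 → loss $597.
Maximum loss: $2840.

$2840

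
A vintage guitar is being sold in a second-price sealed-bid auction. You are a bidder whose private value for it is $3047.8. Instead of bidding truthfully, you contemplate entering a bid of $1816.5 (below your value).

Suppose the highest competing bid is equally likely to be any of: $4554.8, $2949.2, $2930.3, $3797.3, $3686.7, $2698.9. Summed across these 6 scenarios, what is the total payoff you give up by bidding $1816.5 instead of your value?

$565

The deviation costs you only when the competing bid falls strictly between $1816.5 and $3047.8; elsewhere both bids give the same outcome.
$4554.8: outcomes coincide → loss $0.
$2949.2: truthful payoff $98.6, deviation payoff $0 → loss $98.6.
$2930.3: truthful payoff $117.5, deviation payoff $0 → loss $117.5.
$3797.3: outcomes coincide → loss $0.
$3686.7: outcomes coincide → loss $0.
$2698.9: truthful payoff $348.9, deviation payoff $0 → loss $348.9.
Total loss = $98.6 + $117.5 + $348.9 = $565.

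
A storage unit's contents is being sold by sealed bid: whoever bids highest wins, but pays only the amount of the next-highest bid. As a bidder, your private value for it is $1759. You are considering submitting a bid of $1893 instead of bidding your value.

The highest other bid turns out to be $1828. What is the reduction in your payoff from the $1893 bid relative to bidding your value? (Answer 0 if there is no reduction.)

Bidding your value $1759: you lose (since $1759 < $1828). Payoff $0.
Bidding $1893: you win and pay $1828. Payoff $1759 − $1828 = −$69.
The competing bid $1828 lies between your value and your inflated bid, so overbidding wins an item priced above your value.
Loss from deviating = $0 − (−$69) = $69.

$69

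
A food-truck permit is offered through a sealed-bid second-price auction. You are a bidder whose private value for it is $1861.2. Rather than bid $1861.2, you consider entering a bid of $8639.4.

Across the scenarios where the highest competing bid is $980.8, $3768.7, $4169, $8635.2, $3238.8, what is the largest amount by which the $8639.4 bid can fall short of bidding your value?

$980.8: same outcome either way → loss $0.
$3768.7: truthful gives $0, deviation gives −$1907.5 → loss $1907.5.
$4169: truthful gives $0, deviation gives −$2307.8 → loss $2307.8.
$8635.2: truthful gives $0, deviation gives −$6774 → loss $6774.
$3238.8: truthful gives $0, deviation gives −$1377.6 → loss $1377.6.
Maximum loss: $6774.

$6774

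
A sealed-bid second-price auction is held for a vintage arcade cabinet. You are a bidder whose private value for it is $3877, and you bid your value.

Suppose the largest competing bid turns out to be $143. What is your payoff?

$3734

Your bid $3877 exceeds the highest competing bid $143, so you win.
In a second-price auction the winner pays the second-highest bid, $143.
Payoff = value − price = $3877 − $143 = $3734.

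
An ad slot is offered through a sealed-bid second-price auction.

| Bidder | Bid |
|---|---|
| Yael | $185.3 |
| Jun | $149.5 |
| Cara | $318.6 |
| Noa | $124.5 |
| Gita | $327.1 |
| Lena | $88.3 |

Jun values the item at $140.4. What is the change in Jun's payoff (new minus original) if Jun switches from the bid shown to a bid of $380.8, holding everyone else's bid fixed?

−$186.7

The highest bid among the other bidders is $327.1; Jun's bid doesn't change that.
Original bid $149.5: Jun is not highest (top rival bid is $327.1); payoff $0.
Alternative bid $380.8: Jun is highest, pays the top rival bid $327.1; payoff $140.4 − $327.1 = −$186.7.
Change in payoff = −$186.7 − ($0) = −$186.7.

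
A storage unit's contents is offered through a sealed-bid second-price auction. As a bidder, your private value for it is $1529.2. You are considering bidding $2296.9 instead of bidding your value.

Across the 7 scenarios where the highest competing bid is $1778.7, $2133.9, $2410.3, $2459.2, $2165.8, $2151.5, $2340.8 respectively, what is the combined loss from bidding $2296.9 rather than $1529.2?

The deviation costs you only when the competing bid falls strictly between $1529.2 and $2296.9; elsewhere both bids give the same outcome.
$1778.7: truthful payoff $0, deviation payoff −$249.5 → loss $249.5.
$2133.9: truthful payoff $0, deviation payoff −$604.7 → loss $604.7.
$2410.3: outcomes coincide → loss $0.
$2459.2: outcomes coincide → loss $0.
$2165.8: truthful payoff $0, deviation payoff −$636.6 → loss $636.6.
$2151.5: truthful payoff $0, deviation payoff −$622.3 → loss $622.3.
$2340.8: outcomes coincide → loss $0.
Total loss = $249.5 + $604.7 + $636.6 + $622.3 = $2113.1.

$2113.1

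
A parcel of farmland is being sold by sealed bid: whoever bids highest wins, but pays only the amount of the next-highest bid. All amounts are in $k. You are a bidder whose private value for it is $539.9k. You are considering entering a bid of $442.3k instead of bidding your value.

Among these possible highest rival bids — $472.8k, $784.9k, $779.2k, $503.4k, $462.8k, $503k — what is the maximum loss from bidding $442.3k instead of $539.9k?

$472.8k: truthful gives $67.1k, deviation gives $0k → loss $67.1k.
$784.9k: same outcome either way → loss $0k.
$779.2k: same outcome either way → loss $0k.
$503.4k: truthful gives $36.5k, deviation gives $0k → loss $36.5k.
$462.8k: truthful gives $77.1k, deviation gives $0k → loss $77.1k.
$503k: truthful gives $36.9k, deviation gives $0k → loss $36.9k.
Maximum loss: $77.1k.

$77.1k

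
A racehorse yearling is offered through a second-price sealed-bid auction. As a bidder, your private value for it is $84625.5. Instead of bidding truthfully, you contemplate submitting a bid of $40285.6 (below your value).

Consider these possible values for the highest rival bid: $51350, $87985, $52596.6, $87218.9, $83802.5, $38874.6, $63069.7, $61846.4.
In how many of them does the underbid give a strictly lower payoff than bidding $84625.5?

The deviation hurts exactly when the highest competing bid lies strictly between $40285.6 and $84625.5 — underbidding then forfeits a profitable win.
$51350: inside the interval → strictly worse (loss $33275.5).
$87985: above both → same outcome either way.
$52596.6: inside the interval → strictly worse (loss $32028.9).
$87218.9: above both → same outcome either way.
$83802.5: inside the interval → strictly worse (loss $823).
$38874.6: below both → same outcome either way.
$63069.7: inside the interval → strictly worse (loss $21555.8).
$61846.4: inside the interval → strictly worse (loss $22779.1).
Count: 5.

5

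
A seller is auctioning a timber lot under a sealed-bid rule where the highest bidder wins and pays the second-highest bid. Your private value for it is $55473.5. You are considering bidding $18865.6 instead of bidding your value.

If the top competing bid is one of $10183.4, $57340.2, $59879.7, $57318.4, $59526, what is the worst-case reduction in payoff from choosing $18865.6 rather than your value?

$10183.4: same outcome either way → loss $0.
$57340.2: same outcome either way → loss $0.
$59879.7: same outcome either way → loss $0.
$57318.4: same outcome either way → loss $0.
$59526: same outcome either way → loss $0.
Maximum loss: $0.

$0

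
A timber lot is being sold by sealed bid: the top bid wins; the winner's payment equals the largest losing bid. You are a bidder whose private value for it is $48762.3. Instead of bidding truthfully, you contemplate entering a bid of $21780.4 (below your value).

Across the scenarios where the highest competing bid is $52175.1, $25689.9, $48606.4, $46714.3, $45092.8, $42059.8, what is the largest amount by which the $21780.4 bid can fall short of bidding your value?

$23072.4

$52175.1: same outcome either way → loss $0.
$25689.9: truthful gives $23072.4, deviation gives $0 → loss $23072.4.
$48606.4: truthful gives $155.9, deviation gives $0 → loss $155.9.
$46714.3: truthful gives $2048, deviation gives $0 → loss $2048.
$45092.8: truthful gives $3669.5, deviation gives $0 → loss $3669.5.
$42059.8: truthful gives $6702.5, deviation gives $0 → loss $6702.5.
Maximum loss: $23072.4.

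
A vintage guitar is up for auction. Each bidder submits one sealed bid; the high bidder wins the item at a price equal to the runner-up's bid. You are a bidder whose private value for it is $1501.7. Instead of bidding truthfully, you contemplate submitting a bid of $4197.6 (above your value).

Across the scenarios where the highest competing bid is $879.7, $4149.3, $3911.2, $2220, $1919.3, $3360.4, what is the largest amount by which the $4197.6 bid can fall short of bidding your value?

$879.7: same outcome either way → loss $0.
$4149.3: truthful gives $0, deviation gives −$2647.6 → loss $2647.6.
$3911.2: truthful gives $0, deviation gives −$2409.5 → loss $2409.5.
$2220: truthful gives $0, deviation gives −$718.3 → loss $718.3.
$1919.3: truthful gives $0, deviation gives −$417.6 → loss $417.6.
$3360.4: truthful gives $0, deviation gives −$1858.7 → loss $1858.7.
Maximum loss: $2647.6.

$2647.6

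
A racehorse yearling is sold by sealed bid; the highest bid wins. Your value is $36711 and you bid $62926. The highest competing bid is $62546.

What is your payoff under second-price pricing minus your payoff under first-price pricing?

$380

You have the highest bid, so you win under either rule.
Second-price: pay $62546 → payoff −$25835.
First-price: pay your own bid $62926 → payoff −$26215.
Difference = −$25835 − (−$26215) = $380.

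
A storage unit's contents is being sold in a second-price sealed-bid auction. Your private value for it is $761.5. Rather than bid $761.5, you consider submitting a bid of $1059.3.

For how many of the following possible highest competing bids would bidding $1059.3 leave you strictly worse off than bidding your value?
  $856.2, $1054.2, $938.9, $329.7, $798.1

The deviation hurts exactly when the highest competing bid lies strictly between $761.5 and $1059.3 — overbidding then wins at a price above your value.
$856.2: inside the interval → strictly worse (loss $94.7).
$1054.2: inside the interval → strictly worse (loss $292.7).
$938.9: inside the interval → strictly worse (loss $177.4).
$329.7: below both → same outcome either way.
$798.1: inside the interval → strictly worse (loss $36.6).
Count: 4.

4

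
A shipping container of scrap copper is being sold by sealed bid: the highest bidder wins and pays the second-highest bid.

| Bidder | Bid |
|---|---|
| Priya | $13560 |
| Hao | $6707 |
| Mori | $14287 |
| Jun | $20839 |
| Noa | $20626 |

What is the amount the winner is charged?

Highest bid: Jun at $20839, so Jun wins.
Second-highest bid: Noa at $20626 — that is the price the winner pays.

$20626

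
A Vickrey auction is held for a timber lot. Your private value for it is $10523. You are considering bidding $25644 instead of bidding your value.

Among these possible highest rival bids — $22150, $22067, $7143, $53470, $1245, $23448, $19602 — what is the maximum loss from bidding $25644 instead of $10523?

$22150: truthful gives $0, deviation gives −$11627 → loss $11627.
$22067: truthful gives $0, deviation gives −$11544 → loss $11544.
$7143: same outcome either way → loss $0.
$53470: same outcome either way → loss $0.
$1245: same outcome either way → loss $0.
$23448: truthful gives $0, deviation gives −$12925 → loss $12925.
$19602: truthful gives $0, deviation gives −$9079 → loss $9079.
Maximum loss: $12925.

$12925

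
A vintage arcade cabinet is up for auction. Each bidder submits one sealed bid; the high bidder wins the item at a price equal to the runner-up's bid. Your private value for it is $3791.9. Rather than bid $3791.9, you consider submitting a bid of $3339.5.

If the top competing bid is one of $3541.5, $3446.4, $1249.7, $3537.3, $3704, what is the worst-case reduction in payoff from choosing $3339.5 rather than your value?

$345.5

$3541.5: truthful gives $250.4, deviation gives $0 → loss $250.4.
$3446.4: truthful gives $345.5, deviation gives $0 → loss $345.5.
$1249.7: same outcome either way → loss $0.
$3537.3: truthful gives $254.6, deviation gives $0 → loss $254.6.
$3704: truthful gives $87.9, deviation gives $0 → loss $87.9.
Maximum loss: $345.5.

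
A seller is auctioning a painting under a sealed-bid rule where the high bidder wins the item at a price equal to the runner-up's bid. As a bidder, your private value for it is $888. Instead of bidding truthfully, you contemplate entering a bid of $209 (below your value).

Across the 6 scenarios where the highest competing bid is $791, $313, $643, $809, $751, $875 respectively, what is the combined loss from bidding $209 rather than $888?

$1146

The deviation costs you only when the competing bid falls strictly between $209 and $888; elsewhere both bids give the same outcome.
$791: truthful payoff $97, deviation payoff $0 → loss $97.
$313: truthful payoff $575, deviation payoff $0 → loss $575.
$643: truthful payoff $245, deviation payoff $0 → loss $245.
$809: truthful payoff $79, deviation payoff $0 → loss $79.
$751: truthful payoff $137, deviation payoff $0 → loss $137.
$875: truthful payoff $13, deviation payoff $0 → loss $13.
Total loss = $97 + $575 + $245 + $79 + $137 + $13 = $1146.
Truthful bidding weakly dominates here: raising your bid can only win items priced above your value, and lowering it can only forfeit items priced below.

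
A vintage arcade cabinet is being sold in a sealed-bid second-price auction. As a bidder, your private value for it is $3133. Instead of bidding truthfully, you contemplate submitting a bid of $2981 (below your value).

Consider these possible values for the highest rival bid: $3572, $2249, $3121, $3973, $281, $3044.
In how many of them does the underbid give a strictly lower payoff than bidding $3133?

2

The deviation hurts exactly when the highest competing bid lies strictly between $2981 and $3133 — underbidding then forfeits a profitable win.
$3572: above both → same outcome either way.
$2249: below both → same outcome either way.
$3121: inside the interval → strictly worse (loss $12).
$3973: above both → same outcome either way.
$281: below both → same outcome either way.
$3044: inside the interval → strictly worse (loss $89).
Count: 2.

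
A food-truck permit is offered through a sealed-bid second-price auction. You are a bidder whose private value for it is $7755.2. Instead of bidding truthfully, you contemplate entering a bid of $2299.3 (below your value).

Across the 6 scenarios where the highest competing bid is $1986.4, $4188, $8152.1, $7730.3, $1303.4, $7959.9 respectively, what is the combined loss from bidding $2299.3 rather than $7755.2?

The deviation costs you only when the competing bid falls strictly between $2299.3 and $7755.2; elsewhere both bids give the same outcome.
$1986.4: outcomes coincide → loss $0.
$4188: truthful payoff $3567.2, deviation payoff $0 → loss $3567.2.
$8152.1: outcomes coincide → loss $0.
$7730.3: truthful payoff $24.9, deviation payoff $0 → loss $24.9.
$1303.4: outcomes coincide → loss $0.
$7959.9: outcomes coincide → loss $0.
Total loss = $3567.2 + $24.9 = $3592.1.
Truthful bidding weakly dominates here: raising your bid can only win items priced above your value, and lowering it can only forfeit items priced below.

$3592.1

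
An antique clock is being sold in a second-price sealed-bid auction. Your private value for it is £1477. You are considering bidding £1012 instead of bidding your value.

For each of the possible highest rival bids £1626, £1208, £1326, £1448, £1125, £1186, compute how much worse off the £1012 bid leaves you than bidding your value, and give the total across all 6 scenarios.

The deviation costs you only when the competing bid falls strictly between £1012 and £1477; elsewhere both bids give the same outcome.
£1626: outcomes coincide → loss £0.
£1208: truthful payoff £269, deviation payoff £0 → loss £269.
£1326: truthful payoff £151, deviation payoff £0 → loss £151.
£1448: truthful payoff £29, deviation payoff £0 → loss £29.
£1125: truthful payoff £352, deviation payoff £0 → loss £352.
£1186: truthful payoff £291, deviation payoff £0 → loss £291.
Total loss = £269 + £151 + £29 + £352 + £291 = £1092.

£1092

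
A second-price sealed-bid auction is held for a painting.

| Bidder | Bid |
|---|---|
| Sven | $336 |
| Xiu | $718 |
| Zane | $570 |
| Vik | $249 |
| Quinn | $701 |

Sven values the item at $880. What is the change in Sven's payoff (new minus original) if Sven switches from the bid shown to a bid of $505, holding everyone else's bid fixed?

$0

The highest bid among the other bidders is $718; Sven's bid doesn't change that.
Original bid $336: Sven is not highest (top rival bid is $718); payoff $0.
Alternative bid $505: Sven is not highest (top rival bid is $718); payoff $0.
Change in payoff = $0 − ($0) = $0.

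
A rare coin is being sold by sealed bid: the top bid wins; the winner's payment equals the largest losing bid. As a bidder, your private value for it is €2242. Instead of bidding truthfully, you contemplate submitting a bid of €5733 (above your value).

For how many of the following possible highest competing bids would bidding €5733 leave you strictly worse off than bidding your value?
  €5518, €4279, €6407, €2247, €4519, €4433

The deviation hurts exactly when the highest competing bid lies strictly between €2242 and €5733 — overbidding then wins at a price above your value.
€5518: inside the interval → strictly worse (loss €3276).
€4279: inside the interval → strictly worse (loss €2037).
€6407: above both → same outcome either way.
€2247: inside the interval → strictly worse (loss €5).
€4519: inside the interval → strictly worse (loss €2277).
€4433: inside the interval → strictly worse (loss €2191).
Count: 5.

5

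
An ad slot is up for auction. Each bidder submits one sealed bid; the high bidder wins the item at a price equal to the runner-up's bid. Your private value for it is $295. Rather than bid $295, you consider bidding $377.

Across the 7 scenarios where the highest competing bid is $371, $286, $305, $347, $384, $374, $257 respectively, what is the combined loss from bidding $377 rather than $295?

$217

The deviation costs you only when the competing bid falls strictly between $295 and $377; elsewhere both bids give the same outcome.
$371: truthful payoff $0, deviation payoff −$76 → loss $76.
$286: outcomes coincide → loss $0.
$305: truthful payoff $0, deviation payoff −$10 → loss $10.
$347: truthful payoff $0, deviation payoff −$52 → loss $52.
$384: outcomes coincide → loss $0.
$374: truthful payoff $0, deviation payoff −$79 → loss $79.
$257: outcomes coincide → loss $0.
Total loss = $76 + $10 + $52 + $79 = $217.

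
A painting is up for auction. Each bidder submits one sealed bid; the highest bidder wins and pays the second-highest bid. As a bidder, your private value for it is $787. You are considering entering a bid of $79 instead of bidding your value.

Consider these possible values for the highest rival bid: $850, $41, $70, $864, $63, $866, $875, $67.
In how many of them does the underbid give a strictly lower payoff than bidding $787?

0

The deviation hurts exactly when the highest competing bid lies strictly between $79 and $787 — underbidding then forfeits a profitable win.
$850: above both → same outcome either way.
$41: below both → same outcome either way.
$70: below both → same outcome either way.
$864: above both → same outcome either way.
$63: below both → same outcome either way.
$866: above both → same outcome either way.
$875: above both → same outcome either way.
$67: below both → same outcome either way.
Count: 0.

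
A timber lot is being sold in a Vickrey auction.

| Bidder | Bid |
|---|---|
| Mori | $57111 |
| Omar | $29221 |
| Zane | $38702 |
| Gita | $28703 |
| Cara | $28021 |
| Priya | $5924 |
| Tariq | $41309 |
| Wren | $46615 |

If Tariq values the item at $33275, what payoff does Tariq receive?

$0

Highest bid: Mori at $57111, so Mori wins.
Second-highest bid: Wren at $46615 — that is the price the winner pays.
Tariq did not win, so Tariq pays nothing and receives nothing: payoff $0.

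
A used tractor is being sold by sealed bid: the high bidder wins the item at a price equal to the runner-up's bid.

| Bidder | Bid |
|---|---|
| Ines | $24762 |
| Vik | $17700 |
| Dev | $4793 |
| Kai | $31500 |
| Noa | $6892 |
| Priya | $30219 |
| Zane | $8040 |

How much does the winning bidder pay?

$30219

Highest bid: Kai at $31500, so Kai wins.
Second-highest bid: Priya at $30219 — that is the price the winner pays.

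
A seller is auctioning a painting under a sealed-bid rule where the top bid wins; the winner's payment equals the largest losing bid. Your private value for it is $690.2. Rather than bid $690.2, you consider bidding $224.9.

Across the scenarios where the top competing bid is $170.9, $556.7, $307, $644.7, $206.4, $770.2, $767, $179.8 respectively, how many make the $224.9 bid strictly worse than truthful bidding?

The deviation hurts exactly when the highest competing bid lies strictly between $224.9 and $690.2 — underbidding then forfeits a profitable win.
$170.9: below both → same outcome either way.
$556.7: inside the interval → strictly worse (loss $133.5).
$307: inside the interval → strictly worse (loss $383.2).
$644.7: inside the interval → strictly worse (loss $45.5).
$206.4: below both → same outcome either way.
$770.2: above both → same outcome either way.
$767: above both → same outcome either way.
$179.8: below both → same outcome either way.
Count: 3.

3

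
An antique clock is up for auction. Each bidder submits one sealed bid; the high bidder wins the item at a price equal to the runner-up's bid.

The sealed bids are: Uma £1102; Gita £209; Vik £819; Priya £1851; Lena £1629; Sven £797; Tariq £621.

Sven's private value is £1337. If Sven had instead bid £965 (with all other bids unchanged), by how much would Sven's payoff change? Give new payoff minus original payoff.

The highest bid among the other bidders is £1851; Sven's bid doesn't change that.
Original bid £797: Sven is not highest (top rival bid is £1851); payoff £0.
Alternative bid £965: Sven is not highest (top rival bid is £1851); payoff £0.
Change in payoff = £0 − (£0) = £0.

£0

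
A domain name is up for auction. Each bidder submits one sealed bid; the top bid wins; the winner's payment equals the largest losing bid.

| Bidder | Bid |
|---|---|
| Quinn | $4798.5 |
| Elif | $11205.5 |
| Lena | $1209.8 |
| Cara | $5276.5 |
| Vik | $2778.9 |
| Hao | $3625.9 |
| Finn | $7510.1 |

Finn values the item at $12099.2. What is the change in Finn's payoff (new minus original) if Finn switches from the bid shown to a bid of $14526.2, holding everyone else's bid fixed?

$893.7

The highest bid among the other bidders is $11205.5; Finn's bid doesn't change that.
Original bid $7510.1: Finn is not highest (top rival bid is $11205.5); payoff $0.
Alternative bid $14526.2: Finn is highest, pays the top rival bid $11205.5; payoff $12099.2 − $11205.5 = $893.7.
Change in payoff = $893.7 − ($0) = $893.7.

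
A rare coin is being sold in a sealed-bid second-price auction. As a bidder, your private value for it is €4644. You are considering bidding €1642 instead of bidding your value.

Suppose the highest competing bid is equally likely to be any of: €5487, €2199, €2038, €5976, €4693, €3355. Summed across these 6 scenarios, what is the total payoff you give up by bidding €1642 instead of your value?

The deviation costs you only when the competing bid falls strictly between €1642 and €4644; elsewhere both bids give the same outcome.
€5487: outcomes coincide → loss €0.
€2199: truthful payoff €2445, deviation payoff €0 → loss €2445.
€2038: truthful payoff €2606, deviation payoff €0 → loss €2606.
€5976: outcomes coincide → loss €0.
€4693: outcomes coincide → loss €0.
€3355: truthful payoff €1289, deviation payoff €0 → loss €1289.
Total loss = €2445 + €2606 + €1289 = €6340.
Because the price is fixed by the runner-up's bid, deviating from your value can only change a good outcome into a bad one — never the reverse.

€6340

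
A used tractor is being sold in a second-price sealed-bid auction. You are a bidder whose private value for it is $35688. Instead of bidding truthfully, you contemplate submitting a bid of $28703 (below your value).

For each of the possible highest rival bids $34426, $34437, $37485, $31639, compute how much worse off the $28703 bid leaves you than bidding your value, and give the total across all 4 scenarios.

The deviation costs you only when the competing bid falls strictly between $28703 and $35688; elsewhere both bids give the same outcome.
$34426: truthful payoff $1262, deviation payoff $0 → loss $1262.
$34437: truthful payoff $1251, deviation payoff $0 → loss $1251.
$37485: outcomes coincide → loss $0.
$31639: truthful payoff $4049, deviation payoff $0 → loss $4049.
Total loss = $1262 + $1251 + $4049 = $6562.

$6562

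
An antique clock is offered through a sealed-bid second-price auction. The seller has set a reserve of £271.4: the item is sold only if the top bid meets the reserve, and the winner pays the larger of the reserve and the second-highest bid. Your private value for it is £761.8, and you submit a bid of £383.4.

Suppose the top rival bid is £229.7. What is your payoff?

£490.4

Your bid £383.4 is the highest and exceeds the reserve.
Price = max(second-highest bid, reserve) = max(£229.7, £271.4) = £271.4.
Payoff = £761.8 − £271.4 = £490.4.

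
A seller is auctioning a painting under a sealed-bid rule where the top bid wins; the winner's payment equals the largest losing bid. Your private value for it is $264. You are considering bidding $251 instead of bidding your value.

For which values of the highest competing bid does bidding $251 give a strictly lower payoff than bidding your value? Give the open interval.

If the competing bid is below $251, both bids win at the same price — no difference.
If it is above $264, both bids lose — no difference.
If it lies strictly between $251 and $264, bidding your value wins at a price below your value (positive payoff) while bidding $251 loses (payoff 0).
So the deviation strictly hurts on the open interval ($251, $264).

($251, $264)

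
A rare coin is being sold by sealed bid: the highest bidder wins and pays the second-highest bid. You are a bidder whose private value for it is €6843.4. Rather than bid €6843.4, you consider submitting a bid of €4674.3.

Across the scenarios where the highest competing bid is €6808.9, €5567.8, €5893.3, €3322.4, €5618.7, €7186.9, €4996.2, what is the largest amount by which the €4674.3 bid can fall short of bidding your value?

€1847.2

€6808.9: truthful gives €34.5, deviation gives €0 → loss €34.5.
€5567.8: truthful gives €1275.6, deviation gives €0 → loss €1275.6.
€5893.3: truthful gives €950.1, deviation gives €0 → loss €950.1.
€3322.4: same outcome either way → loss €0.
€5618.7: truthful gives €1224.7, deviation gives €0 → loss €1224.7.
€7186.9: same outcome either way → loss €0.
€4996.2: truthful gives €1847.2, deviation gives €0 → loss €1847.2.
Maximum loss: €1847.2.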